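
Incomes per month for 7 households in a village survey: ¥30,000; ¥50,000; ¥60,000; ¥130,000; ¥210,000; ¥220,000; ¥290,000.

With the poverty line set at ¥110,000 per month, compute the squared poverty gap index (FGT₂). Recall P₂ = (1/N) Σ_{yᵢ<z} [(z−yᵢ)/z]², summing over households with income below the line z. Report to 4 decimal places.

Below z: ¥30,000, ¥50,000, ¥60,000 (q = 3 of N = 7).
Relative gaps: (110000−30000)/110000 = 0.7273; (110000−50000)/110000 = 0.5455; (110000−60000)/110000 = 0.4545.
Squared: 0.5289; 0.2975; 0.2066.
Sum = 1.033058; P₂ = 1.033058 / 7 = 0.1476.

0.1476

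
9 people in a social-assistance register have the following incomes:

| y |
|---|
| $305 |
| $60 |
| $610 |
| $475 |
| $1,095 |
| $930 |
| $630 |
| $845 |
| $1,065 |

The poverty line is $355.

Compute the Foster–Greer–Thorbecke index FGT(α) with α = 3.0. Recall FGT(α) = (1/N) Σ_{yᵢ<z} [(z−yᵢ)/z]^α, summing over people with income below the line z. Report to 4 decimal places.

0.0641

Incomes under z: $60, $305 (q = 2 of N = 9).
Shortfall ratios: (355−60)/355 = 0.8310; (355−305)/355 = 0.1408.
Raised to α = 3.0: 0.57383; 0.00279.
Sum = 0.576621; FGT(3.0) = 0.576621 / 9 = 0.0641.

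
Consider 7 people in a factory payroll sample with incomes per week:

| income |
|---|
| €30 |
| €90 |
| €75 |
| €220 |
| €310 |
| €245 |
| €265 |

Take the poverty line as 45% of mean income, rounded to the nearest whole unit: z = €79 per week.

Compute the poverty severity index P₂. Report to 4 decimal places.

Poor units: €30, €75 (q = 2 of N = 7).
Gap ratios (z−y)/z: (79−30)/79 = 0.6203; (79−75)/79 = 0.0506.
Squared: 0.3847; 0.0026.
Sum = 0.387278; P₂ = 0.387278 / 7 = 0.0553.

0.0553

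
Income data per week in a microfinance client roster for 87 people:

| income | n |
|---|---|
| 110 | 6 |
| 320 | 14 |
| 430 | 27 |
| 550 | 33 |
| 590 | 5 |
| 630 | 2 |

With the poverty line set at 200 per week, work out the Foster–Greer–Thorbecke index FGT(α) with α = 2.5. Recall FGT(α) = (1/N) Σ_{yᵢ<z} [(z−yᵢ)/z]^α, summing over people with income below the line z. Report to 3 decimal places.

Below z: 6×110 (q = 6 of N = 87).
Shortfall ratios: (200−110)/200 = 0.4500 (×6).
Raised to α = 2.5: 0.13584 (×6).
Sum = 0.815047; FGT(2.5) = 0.815047 / 87 = 0.009.

0.009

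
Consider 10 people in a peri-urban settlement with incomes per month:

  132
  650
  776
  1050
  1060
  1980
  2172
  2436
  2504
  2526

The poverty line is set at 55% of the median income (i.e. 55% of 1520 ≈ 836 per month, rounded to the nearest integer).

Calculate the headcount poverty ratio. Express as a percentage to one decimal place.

30.0%

3 of the 10 people have income below 836.
H = 3/10 = 30.0%.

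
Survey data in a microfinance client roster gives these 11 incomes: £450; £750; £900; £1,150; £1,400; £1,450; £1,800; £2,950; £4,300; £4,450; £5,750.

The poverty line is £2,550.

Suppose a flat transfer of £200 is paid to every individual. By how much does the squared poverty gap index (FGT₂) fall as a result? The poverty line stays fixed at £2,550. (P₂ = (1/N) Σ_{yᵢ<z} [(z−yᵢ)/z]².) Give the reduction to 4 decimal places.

Before: below the line — £450, £750, £900, £1,150, £1,400, £1,450, £1,800; squared poverty gap index (FGT₂) = 0.215686.
After the £200 transfer: below the line — £650, £950, £1,100, £1,350, £1,600, £1,650, £2,000; squared poverty gap index (FGT₂) = 0.163958.
Reduction = 0.215686 − 0.163958 = 0.0517.

0.0517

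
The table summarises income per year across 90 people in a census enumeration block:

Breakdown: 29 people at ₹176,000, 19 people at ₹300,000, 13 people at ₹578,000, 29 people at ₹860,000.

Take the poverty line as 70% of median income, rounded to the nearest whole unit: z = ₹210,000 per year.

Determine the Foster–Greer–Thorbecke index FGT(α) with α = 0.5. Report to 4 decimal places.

0.1297

Below z: 29×₹176,000 (q = 29 of N = 90).
Relative gaps: (210000−176000)/210000 = 0.1619 (×29).
Raised to α = 0.5: 0.40237 (×29).
Sum = 11.668843; FGT(0.5) = 11.668843 / 90 = 0.1297.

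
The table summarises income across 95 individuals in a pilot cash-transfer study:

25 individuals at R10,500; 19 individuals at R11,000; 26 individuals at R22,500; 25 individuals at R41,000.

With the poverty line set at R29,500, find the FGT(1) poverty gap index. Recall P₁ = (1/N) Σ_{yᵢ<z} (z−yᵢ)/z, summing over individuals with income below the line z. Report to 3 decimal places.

0.360

Incomes under z: 25×R10,500, 19×R11,000, 26×R22,500 (q = 70 of N = 95).
Relative gaps: (29500−10500)/29500 = 0.6441 (×25); (29500−11000)/29500 = 0.6271 (×19); (29500−22500)/29500 = 0.2373 (×26).
Sum of shortfalls = 34.186441; P₁ averages over all N: 34.186441 / 95 = 0.360.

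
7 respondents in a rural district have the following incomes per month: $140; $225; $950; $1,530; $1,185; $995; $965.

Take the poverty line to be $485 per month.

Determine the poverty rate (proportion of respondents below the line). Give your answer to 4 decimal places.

0.2857

2 of the 7 respondents have income below $485.
H = 2/7 = 0.2857.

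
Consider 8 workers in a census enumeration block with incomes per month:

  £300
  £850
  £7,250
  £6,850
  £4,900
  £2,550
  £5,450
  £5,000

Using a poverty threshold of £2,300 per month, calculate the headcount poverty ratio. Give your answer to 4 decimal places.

0.2500

2 of the 8 workers have income below £2,300.
H = 2/8 = 0.2500.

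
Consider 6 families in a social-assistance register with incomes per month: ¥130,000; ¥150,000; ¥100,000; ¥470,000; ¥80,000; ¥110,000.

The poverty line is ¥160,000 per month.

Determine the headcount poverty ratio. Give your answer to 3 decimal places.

5 of the 6 families have income below ¥160,000.
H = 5/6 = 0.833.

0.833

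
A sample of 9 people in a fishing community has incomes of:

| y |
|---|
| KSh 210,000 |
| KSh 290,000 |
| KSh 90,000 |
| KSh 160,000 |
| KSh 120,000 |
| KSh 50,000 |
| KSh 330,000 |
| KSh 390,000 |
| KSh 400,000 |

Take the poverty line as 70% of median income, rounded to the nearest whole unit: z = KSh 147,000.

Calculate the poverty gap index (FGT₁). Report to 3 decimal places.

0.137

Incomes under z: KSh 50,000, KSh 90,000, KSh 120,000 (q = 3 of N = 9).
Relative gaps: (147000−50000)/147000 = 0.6599; (147000−90000)/147000 = 0.3878; (147000−120000)/147000 = 0.1837.
Σ = 1.231293. Dividing by the full population N = 9 gives P₁ = 0.137.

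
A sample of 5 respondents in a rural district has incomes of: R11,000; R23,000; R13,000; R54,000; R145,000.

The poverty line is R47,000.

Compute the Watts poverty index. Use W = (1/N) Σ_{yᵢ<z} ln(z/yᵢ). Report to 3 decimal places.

0.690

Below the line: R11,000, R13,000, R23,000 (q = 3 of N = 5).
ln(z/y) terms: ln(47000/11000) = 1.4523; ln(47000/13000) = 1.2852; ln(47000/23000) = 0.7147.
W = 3.452104 / 5 = 0.690.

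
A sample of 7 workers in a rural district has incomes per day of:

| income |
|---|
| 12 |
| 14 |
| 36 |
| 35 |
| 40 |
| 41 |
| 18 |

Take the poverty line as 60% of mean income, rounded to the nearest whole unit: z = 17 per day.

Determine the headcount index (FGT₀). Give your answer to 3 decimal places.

0.286

2 of the 7 workers have income below 17.
H = 2/7 = 0.286.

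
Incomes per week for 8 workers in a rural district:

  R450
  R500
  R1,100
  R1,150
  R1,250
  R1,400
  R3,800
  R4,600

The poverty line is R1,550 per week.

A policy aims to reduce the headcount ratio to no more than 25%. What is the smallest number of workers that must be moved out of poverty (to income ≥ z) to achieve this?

6 of the 8 workers are poor, so H = 6/8 = 0.750.
A headcount ratio of at most 25% allows at most ⌊0.25 × 8⌋ = 2 poor workers.
So at least 6 − 2 = 4 must be lifted.

4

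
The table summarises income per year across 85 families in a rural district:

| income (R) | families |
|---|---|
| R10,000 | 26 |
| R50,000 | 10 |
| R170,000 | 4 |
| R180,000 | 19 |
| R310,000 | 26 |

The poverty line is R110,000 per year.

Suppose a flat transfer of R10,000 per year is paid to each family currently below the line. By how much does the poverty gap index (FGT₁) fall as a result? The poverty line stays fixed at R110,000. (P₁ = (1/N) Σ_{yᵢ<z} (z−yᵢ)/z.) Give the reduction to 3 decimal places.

0.039

Before: below the line — 26×R10,000, 10×R50,000; poverty gap index (FGT₁) = 0.34225.
After the R10,000 transfer: below the line — 26×R20,000, 10×R60,000; poverty gap index (FGT₁) = 0.30374.
Reduction = 0.34225 − 0.30374 = 0.039.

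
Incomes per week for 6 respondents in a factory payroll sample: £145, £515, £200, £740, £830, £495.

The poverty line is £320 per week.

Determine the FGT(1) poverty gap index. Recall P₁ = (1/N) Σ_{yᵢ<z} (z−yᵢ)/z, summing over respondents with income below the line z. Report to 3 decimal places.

0.154

Below z: £145, £200 (q = 2 of N = 6).
Shortfall ratios: (320−145)/320 = 0.5469; (320−200)/320 = 0.3750.
Σ = 0.921875. Dividing by the full population N = 6 gives P₁ = 0.154.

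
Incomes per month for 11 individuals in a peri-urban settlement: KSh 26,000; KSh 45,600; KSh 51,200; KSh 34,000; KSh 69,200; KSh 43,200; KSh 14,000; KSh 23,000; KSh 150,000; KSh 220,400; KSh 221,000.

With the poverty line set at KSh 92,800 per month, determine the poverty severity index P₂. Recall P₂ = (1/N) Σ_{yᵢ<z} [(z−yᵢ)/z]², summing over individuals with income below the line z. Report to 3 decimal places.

Below the line: KSh 14,000, KSh 23,000, KSh 26,000, KSh 34,000, KSh 43,200, KSh 45,600, KSh 51,200, KSh 69,200 (q = 8 of N = 11).
Normalized shortfalls: (92800−14000)/92800 = 0.8491; (92800−23000)/92800 = 0.7522; (92800−26000)/92800 = 0.7198; (92800−34000)/92800 = 0.6336; (92800−43200)/92800 = 0.5345; (92800−45600)/92800 = 0.5086; (92800−51200)/92800 = 0.4483; (92800−69200)/92800 = 0.2543.
Squared: 0.7210; 0.5657; 0.5182; 0.4015; 0.2857; 0.2587; 0.2010; 0.0647.
Sum = 3.016391; P₂ = 3.016391 / 11 = 0.274.

0.274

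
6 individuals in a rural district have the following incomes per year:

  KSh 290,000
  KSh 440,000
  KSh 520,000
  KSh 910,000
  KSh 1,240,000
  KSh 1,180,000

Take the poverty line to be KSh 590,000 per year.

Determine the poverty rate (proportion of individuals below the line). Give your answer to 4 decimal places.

3 of the 6 individuals have income below KSh 590,000.
H = 3/6 = 0.5000.

0.5000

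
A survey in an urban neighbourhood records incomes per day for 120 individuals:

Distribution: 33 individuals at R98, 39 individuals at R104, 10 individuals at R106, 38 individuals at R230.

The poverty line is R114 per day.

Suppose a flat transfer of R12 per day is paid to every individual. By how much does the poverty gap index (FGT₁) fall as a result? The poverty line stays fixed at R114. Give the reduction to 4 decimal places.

0.0633

Before: below the line — 33×R98, 39×R104, 10×R106; poverty gap index (FGT₁) = 0.072953.
After the R12 transfer: below the line — 33×R110; poverty gap index (FGT₁) = 0.009649.
Reduction = 0.072953 − 0.009649 = 0.0633.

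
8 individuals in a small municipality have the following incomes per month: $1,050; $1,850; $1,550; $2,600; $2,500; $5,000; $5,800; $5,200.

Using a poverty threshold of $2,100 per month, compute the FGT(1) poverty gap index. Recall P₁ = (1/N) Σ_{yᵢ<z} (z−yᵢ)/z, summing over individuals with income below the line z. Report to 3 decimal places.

Below z: $1,050, $1,550, $1,850 (q = 3 of N = 8).
Relative gaps: (2100−1050)/2100 = 0.5000; (2100−1550)/2100 = 0.2619; (2100−1850)/2100 = 0.1190.
Σ = 0.880952. Dividing by the full population N = 8 gives P₁ = 0.110.

0.110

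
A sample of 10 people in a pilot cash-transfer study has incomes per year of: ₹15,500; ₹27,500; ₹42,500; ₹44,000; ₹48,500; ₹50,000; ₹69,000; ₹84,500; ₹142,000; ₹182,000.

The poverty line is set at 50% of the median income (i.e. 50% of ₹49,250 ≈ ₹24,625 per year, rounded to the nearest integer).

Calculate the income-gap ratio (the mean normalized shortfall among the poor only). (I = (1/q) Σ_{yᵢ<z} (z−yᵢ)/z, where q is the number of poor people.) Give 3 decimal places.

0.371

Below z: ₹15,500 (q = 1 of N = 10).
Shortfall ratios (z−y)/z: 0.3706; sum = 0.370558.
I averages over the q = 1 poor units only: 0.370558 / 1 = 0.371.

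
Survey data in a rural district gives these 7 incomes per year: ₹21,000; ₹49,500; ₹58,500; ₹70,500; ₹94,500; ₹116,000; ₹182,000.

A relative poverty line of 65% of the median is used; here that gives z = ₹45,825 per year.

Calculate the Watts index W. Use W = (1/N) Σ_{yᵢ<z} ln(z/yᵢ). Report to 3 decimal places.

0.111

Incomes under z: ₹21,000 (q = 1 of N = 7).
Log shortfalls: ln(45825/21000) = 0.7803.
W = 0.780307 / 7 = 0.111.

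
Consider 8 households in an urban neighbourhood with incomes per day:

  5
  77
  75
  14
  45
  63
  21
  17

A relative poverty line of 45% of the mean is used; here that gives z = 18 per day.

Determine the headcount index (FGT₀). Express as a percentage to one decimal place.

3 of the 8 households have income below 18.
H = 3/8 = 37.5%.

37.5%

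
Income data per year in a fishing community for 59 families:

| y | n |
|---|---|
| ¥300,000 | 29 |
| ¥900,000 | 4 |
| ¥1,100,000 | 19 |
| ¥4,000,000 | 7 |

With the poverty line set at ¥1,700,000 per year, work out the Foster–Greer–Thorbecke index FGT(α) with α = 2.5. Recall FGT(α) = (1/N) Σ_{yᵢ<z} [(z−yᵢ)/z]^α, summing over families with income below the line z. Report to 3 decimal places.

0.337

Below z: 29×¥300,000, 4×¥900,000, 19×¥1,100,000 (q = 52 of N = 59).
Normalized shortfalls: (1700000−300000)/1700000 = 0.8235 (×29); (1700000−900000)/1700000 = 0.4706 (×4); (1700000−1100000)/1700000 = 0.3529 (×19).
Raised to α = 2.5: 0.61546 (×29); 0.15192 (×4); 0.07400 (×19).
Sum = 19.861997; FGT(2.5) = 19.861997 / 59 = 0.337.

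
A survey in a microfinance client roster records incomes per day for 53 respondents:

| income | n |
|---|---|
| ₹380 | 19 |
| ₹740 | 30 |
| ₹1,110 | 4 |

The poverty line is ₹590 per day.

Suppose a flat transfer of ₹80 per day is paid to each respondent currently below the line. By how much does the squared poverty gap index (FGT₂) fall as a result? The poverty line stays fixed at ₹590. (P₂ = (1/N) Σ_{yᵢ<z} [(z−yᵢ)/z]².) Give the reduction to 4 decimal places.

0.0280

Before: below the line — 19×₹380; squared poverty gap index (FGT₂) = 0.045416.
After the ₹80 transfer: below the line — 19×₹460; squared poverty gap index (FGT₂) = 0.017404.
Reduction = 0.045416 − 0.017404 = 0.0280.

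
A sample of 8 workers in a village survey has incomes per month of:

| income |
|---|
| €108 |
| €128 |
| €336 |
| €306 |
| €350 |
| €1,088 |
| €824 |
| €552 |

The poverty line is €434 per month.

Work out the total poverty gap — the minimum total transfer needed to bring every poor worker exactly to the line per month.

€942

Poor units: €108, €128, €306, €336, €350 (q = 5 of N = 8).
Individual gaps: 434−108 = 326; 434−128 = 306; 434−306 = 128; 434−336 = 98; 434−350 = 84.
Aggregate gap = €942.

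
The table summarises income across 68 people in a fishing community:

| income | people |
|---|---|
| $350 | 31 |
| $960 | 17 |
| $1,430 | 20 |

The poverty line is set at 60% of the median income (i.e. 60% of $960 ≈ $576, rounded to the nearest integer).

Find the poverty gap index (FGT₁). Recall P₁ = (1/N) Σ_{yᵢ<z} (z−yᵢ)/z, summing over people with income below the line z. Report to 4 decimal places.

0.1789

Poor units: 31×$350 (q = 31 of N = 68).
Relative gaps: (576−350)/576 = 0.3924 (×31).
Σ = 12.163194. Dividing by the full population N = 68 gives P₁ = 0.1789.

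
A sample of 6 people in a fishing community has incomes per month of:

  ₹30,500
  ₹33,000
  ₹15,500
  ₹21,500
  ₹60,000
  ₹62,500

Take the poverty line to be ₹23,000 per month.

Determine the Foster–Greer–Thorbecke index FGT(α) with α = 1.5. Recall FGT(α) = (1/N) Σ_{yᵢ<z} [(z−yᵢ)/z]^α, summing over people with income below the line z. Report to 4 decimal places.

Below the line: ₹15,500, ₹21,500 (q = 2 of N = 6).
Gap ratios (z−y)/z: (23000−15500)/23000 = 0.3261; (23000−21500)/23000 = 0.0652.
Raised to α = 1.5: 0.18621; 0.01666.
Sum = 0.202864; FGT(1.5) = 0.202864 / 6 = 0.0338.

0.0338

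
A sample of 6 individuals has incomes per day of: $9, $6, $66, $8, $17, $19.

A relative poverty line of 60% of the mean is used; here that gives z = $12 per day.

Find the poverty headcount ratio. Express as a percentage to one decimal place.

50.0%

3 of the 6 individuals have income below $12.
H = 3/6 = 50.0%.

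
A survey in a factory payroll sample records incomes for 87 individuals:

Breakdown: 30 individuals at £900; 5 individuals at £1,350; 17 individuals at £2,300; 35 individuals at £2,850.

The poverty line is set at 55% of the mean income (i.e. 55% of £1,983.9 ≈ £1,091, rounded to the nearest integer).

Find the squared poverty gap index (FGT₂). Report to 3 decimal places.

Below z: 30×£900 (q = 30 of N = 87).
Relative gaps: (1091−900)/1091 = 0.1751 (×30).
Squared: 0.0306 (×30).
Sum = 0.919472; P₂ = 0.919472 / 87 = 0.011.

0.011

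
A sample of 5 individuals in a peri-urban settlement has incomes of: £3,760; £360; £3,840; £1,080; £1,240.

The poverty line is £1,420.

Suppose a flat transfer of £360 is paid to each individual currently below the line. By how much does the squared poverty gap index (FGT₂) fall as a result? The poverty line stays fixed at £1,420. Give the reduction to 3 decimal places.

0.078

Before: below the line — £360, £1,080, £1,240; squared poverty gap index (FGT₂) = 0.12613.
After the £360 transfer: below the line — £720; squared poverty gap index (FGT₂) = 0.04860.
Reduction = 0.12613 − 0.04860 = 0.078.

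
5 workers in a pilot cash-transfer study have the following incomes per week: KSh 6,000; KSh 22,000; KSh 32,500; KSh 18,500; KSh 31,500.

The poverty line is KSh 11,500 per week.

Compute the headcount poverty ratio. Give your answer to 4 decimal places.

1 of the 5 workers have income below KSh 11,500.
H = 1/5 = 0.2000.

0.2000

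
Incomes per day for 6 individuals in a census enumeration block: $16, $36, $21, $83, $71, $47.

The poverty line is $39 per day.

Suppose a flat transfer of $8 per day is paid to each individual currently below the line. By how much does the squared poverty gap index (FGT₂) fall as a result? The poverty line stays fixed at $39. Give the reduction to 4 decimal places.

Before: below the line — $16, $21, $36; squared poverty gap index (FGT₂) = 0.094455.
After the $8 transfer: below the line — $24, $29; squared poverty gap index (FGT₂) = 0.035613.
Reduction = 0.094455 − 0.035613 = 0.0588.

0.0588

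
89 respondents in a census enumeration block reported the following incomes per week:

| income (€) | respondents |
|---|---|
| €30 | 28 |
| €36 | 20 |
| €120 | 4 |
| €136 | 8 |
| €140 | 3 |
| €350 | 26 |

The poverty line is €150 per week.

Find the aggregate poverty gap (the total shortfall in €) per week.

€5,902

Incomes under z: 28×€30, 20×€36, 4×€120, 8×€136, 3×€140 (q = 63 of N = 89).
Individual gaps: 28×(150−30) = 3360; 20×(150−36) = 2280; 4×(150−120) = 120; 8×(150−136) = 112; 3×(150−140) = 30.
Aggregate gap = €5,902.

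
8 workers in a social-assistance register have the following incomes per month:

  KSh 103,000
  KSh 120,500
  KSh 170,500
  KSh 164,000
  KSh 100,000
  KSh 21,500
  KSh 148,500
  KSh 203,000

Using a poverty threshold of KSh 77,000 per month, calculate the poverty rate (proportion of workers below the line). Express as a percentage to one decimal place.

1 of the 8 workers have income below KSh 77,000.
H = 1/8 = 12.5%.

12.5%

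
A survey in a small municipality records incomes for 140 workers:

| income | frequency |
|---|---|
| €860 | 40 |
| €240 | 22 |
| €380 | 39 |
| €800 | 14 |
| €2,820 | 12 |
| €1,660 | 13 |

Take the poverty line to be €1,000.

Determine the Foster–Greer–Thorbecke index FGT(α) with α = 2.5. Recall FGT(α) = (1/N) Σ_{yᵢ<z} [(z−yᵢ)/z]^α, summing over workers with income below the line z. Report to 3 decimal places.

Poor units: 22×€240, 39×€380, 14×€800, 40×€860 (q = 115 of N = 140).
Gap ratios (z−y)/z: (1000−240)/1000 = 0.7600 (×22); (1000−380)/1000 = 0.6200 (×39); (1000−800)/1000 = 0.2000 (×14); (1000−860)/1000 = 0.1400 (×40).
Raised to α = 2.5: 0.50354 (×22); 0.30268 (×39); 0.01789 (×14); 0.00733 (×40).
Sum = 23.426063; FGT(2.5) = 23.426063 / 140 = 0.167.

0.167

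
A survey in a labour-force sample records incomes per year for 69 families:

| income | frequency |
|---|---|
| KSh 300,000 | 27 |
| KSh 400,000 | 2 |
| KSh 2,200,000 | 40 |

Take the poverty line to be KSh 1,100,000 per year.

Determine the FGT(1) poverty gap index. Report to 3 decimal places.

0.303

Incomes under z: 27×KSh 300,000, 2×KSh 400,000 (q = 29 of N = 69).
Gap ratios (z−y)/z: (1100000−300000)/1100000 = 0.7273 (×27); (1100000−400000)/1100000 = 0.6364 (×2).
Sum of shortfalls = 20.909091; P₁ averages over all N: 20.909091 / 69 = 0.303.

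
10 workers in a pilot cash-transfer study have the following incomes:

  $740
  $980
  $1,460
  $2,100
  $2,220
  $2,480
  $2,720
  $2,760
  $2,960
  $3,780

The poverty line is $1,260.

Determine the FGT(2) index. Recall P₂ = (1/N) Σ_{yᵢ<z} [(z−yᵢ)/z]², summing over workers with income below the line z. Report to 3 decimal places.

0.022

Poor units: $740, $980 (q = 2 of N = 10).
Gap ratios (z−y)/z: (1260−740)/1260 = 0.4127; (1260−980)/1260 = 0.2222.
Squared: 0.1703; 0.0494.
Sum = 0.219703; P₂ = 0.219703 / 10 = 0.022.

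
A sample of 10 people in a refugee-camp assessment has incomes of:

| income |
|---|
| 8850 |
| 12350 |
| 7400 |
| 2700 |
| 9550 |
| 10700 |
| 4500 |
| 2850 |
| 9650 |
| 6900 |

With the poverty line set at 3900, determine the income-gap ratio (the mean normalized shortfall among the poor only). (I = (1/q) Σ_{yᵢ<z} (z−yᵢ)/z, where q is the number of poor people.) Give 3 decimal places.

Below the line: 2700, 2850 (q = 2 of N = 10).
Relative gaps: 0.3077, 0.2692; sum = 0.576923.
I averages over the q = 2 poor units only: 0.576923 / 2 = 0.288.

0.288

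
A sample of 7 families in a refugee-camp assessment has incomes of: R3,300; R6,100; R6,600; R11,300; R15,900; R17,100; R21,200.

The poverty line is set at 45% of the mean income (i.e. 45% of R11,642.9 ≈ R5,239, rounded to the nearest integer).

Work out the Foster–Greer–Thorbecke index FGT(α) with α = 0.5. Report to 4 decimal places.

0.0869

Poor units: R3,300 (q = 1 of N = 7).
Shortfall ratios: (5239−3300)/5239 = 0.3701.
Raised to α = 0.5: 0.60837.
Sum = 0.608366; FGT(0.5) = 0.608366 / 7 = 0.0869.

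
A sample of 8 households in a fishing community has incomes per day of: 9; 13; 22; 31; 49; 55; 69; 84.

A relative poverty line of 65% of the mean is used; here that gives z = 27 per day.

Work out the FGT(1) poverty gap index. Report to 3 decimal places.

Incomes under z: 9, 13, 22 (q = 3 of N = 8).
Shortfall ratios: (27−9)/27 = 0.6667; (27−13)/27 = 0.5185; (27−22)/27 = 0.1852.
Sum of shortfalls = 1.370370; P₁ averages over all N: 1.370370 / 8 = 0.171.

0.171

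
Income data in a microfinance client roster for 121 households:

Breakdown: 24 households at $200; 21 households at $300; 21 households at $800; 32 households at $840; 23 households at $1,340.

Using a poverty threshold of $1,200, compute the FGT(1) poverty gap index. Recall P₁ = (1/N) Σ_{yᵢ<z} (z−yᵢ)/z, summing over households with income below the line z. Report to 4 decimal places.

0.4326

Below the line: 24×$200, 21×$300, 21×$800, 32×$840 (q = 98 of N = 121).
Relative gaps: (1200−200)/1200 = 0.8333 (×24); (1200−300)/1200 = 0.7500 (×21); (1200−800)/1200 = 0.3333 (×21); (1200−840)/1200 = 0.3000 (×32).
Σ = 52.350000. Dividing by the full population N = 121 gives P₁ = 0.4326.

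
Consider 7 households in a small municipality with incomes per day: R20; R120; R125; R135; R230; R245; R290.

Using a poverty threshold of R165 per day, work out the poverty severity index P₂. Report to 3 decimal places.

0.134

Incomes under z: R20, R120, R125, R135 (q = 4 of N = 7).
Normalized shortfalls: (165−20)/165 = 0.8788; (165−120)/165 = 0.2727; (165−125)/165 = 0.2424; (165−135)/165 = 0.1818.
Squared: 0.7723; 0.0744; 0.0588; 0.0331.
Sum = 0.938476; P₂ = 0.938476 / 7 = 0.134.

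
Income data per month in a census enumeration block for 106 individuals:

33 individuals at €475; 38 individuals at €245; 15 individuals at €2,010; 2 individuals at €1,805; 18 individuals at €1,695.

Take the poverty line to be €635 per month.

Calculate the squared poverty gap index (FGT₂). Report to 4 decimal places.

Poor units: 38×€245, 33×€475 (q = 71 of N = 106).
Shortfall ratios: (635−245)/635 = 0.6142 (×38); (635−475)/635 = 0.2520 (×33).
Squared: 0.3772 (×38); 0.0635 (×33).
Sum = 16.429041; P₂ = 16.429041 / 106 = 0.1550.

0.1550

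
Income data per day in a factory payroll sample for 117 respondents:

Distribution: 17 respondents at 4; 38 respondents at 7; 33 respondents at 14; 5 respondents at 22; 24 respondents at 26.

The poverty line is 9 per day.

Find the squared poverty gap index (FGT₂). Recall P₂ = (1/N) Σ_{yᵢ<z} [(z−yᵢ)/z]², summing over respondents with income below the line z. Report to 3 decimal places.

Below the line: 17×4, 38×7 (q = 55 of N = 117).
Shortfall ratios: (9−4)/9 = 0.5556 (×17); (9−7)/9 = 0.2222 (×38).
Squared: 0.3086 (×17); 0.0494 (×38).
Sum = 7.123457; P₂ = 7.123457 / 117 = 0.061.

0.061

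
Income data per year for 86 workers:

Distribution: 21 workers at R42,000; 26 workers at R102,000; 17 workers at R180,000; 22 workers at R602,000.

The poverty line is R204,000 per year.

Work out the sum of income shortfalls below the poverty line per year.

Below the line: 21×R42,000, 26×R102,000, 17×R180,000 (q = 64 of N = 86).
Individual gaps: 21×(204000−42000) = 3402000; 26×(204000−102000) = 2652000; 17×(204000−180000) = 408000.
Aggregate gap = R6,462,000.

R6,462,000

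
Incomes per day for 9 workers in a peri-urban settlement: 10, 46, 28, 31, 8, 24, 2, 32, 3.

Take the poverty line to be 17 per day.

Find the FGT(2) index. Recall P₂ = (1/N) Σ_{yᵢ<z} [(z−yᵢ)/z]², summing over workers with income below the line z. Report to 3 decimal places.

0.212

Below the line: 2, 3, 8, 10 (q = 4 of N = 9).
Normalized shortfalls: (17−2)/17 = 0.8824; (17−3)/17 = 0.8235; (17−8)/17 = 0.5294; (17−10)/17 = 0.4118.
Squared: 0.7785; 0.6782; 0.2803; 0.1696.
Sum = 1.906574; P₂ = 1.906574 / 9 = 0.212.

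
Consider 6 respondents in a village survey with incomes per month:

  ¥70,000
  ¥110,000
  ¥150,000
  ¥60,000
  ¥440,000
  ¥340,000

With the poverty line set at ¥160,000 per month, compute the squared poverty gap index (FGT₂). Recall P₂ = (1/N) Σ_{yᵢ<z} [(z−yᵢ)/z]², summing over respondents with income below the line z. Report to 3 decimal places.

Incomes under z: ¥60,000, ¥70,000, ¥110,000, ¥150,000 (q = 4 of N = 6).
Gap ratios (z−y)/z: (160000−60000)/160000 = 0.6250; (160000−70000)/160000 = 0.5625; (160000−110000)/160000 = 0.3125; (160000−150000)/160000 = 0.0625.
Squared: 0.3906; 0.3164; 0.0977; 0.0039.
Sum = 0.808594; P₂ = 0.808594 / 6 = 0.135.

0.135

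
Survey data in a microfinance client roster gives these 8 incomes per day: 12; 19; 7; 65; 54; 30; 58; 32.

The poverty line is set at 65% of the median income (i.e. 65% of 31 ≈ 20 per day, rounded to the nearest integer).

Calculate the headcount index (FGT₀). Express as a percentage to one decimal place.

3 of the 8 workers have income below 20.
H = 3/8 = 37.5%.

37.5%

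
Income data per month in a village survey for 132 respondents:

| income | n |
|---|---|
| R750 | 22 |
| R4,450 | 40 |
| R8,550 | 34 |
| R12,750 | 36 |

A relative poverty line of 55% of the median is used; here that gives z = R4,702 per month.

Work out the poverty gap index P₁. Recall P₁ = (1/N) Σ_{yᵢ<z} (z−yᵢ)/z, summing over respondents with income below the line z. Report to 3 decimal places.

Below the line: 22×R750, 40×R4,450 (q = 62 of N = 132).
Relative gaps: (4702−750)/4702 = 0.8405 (×22); (4702−4450)/4702 = 0.0536 (×40).
Σ = 20.634624. Dividing by the full population N = 132 gives P₁ = 0.156.

0.156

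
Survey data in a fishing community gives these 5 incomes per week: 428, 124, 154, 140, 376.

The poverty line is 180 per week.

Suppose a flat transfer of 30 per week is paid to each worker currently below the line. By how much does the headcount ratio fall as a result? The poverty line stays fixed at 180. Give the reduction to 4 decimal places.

0.2000

Before: below the line — 124, 140, 154; headcount ratio = 0.600000.
After the 30 transfer: below the line — 154, 170; headcount ratio = 0.400000.
Reduction = 0.600000 − 0.400000 = 0.2000.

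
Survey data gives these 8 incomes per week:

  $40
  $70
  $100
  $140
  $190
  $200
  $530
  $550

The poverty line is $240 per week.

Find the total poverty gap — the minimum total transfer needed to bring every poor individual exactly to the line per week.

$700

Below the line: $40, $70, $100, $140, $190, $200 (q = 6 of N = 8).
Individual gaps: 240−40 = 200; 240−70 = 170; 240−100 = 140; 240−140 = 100; 240−190 = 50; 240−200 = 40.
Aggregate gap = $700.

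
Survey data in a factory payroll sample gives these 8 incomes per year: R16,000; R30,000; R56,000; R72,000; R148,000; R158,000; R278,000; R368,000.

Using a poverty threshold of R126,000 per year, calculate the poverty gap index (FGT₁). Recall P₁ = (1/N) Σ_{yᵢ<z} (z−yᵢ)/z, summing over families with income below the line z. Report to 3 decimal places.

0.327

Below the line: R16,000, R30,000, R56,000, R72,000 (q = 4 of N = 8).
Shortfall ratios: (126000−16000)/126000 = 0.8730; (126000−30000)/126000 = 0.7619; (126000−56000)/126000 = 0.5556; (126000−72000)/126000 = 0.4286.
Sum of shortfalls = 2.619048; P₁ averages over all N: 2.619048 / 8 = 0.327.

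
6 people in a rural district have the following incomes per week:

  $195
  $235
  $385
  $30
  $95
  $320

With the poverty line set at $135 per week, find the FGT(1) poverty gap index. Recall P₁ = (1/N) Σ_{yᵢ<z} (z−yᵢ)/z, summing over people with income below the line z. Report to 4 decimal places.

Incomes under z: $30, $95 (q = 2 of N = 6).
Relative gaps: (135−30)/135 = 0.7778; (135−95)/135 = 0.2963.
Σ = 1.074074. Dividing by the full population N = 6 gives P₁ = 0.1790.

0.1790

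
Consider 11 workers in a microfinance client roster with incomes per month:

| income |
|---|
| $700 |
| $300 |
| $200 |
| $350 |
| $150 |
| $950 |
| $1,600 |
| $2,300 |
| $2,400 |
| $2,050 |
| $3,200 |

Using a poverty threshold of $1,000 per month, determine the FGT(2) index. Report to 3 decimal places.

0.215

Poor units: $150, $200, $300, $350, $700, $950 (q = 6 of N = 11).
Shortfall ratios: (1000−150)/1000 = 0.8500; (1000−200)/1000 = 0.8000; (1000−300)/1000 = 0.7000; (1000−350)/1000 = 0.6500; (1000−700)/1000 = 0.3000; (1000−950)/1000 = 0.0500.
Squared: 0.7225; 0.6400; 0.4900; 0.4225; 0.0900; 0.0025.
Sum = 2.367500; P₂ = 2.367500 / 11 = 0.215.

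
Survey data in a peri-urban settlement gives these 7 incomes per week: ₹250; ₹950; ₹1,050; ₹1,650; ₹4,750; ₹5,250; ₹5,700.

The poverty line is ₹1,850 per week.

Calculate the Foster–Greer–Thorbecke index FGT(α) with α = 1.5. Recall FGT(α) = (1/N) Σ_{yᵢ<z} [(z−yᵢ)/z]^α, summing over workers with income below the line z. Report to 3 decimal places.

0.209

Below the line: ₹250, ₹950, ₹1,050, ₹1,650 (q = 4 of N = 7).
Shortfall ratios: (1850−250)/1850 = 0.8649; (1850−950)/1850 = 0.4865; (1850−1050)/1850 = 0.4324; (1850−1650)/1850 = 0.1081.
Raised to α = 1.5: 0.80431; 0.33932; 0.28437; 0.03555.
Sum = 1.463537; FGT(1.5) = 1.463537 / 7 = 0.209.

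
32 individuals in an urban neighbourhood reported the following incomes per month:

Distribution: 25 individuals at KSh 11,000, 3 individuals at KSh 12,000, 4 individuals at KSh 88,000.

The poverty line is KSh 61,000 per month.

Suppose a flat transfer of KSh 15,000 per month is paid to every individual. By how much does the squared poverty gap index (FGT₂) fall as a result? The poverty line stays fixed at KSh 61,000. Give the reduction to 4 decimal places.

0.2991

Before: below the line — 25×KSh 11,000, 3×KSh 12,000; squared poverty gap index (FGT₂) = 0.585385.
After the KSh 15,000 transfer: below the line — 25×KSh 26,000, 3×KSh 27,000; squared poverty gap index (FGT₂) = 0.286323.
Reduction = 0.585385 − 0.286323 = 0.2991.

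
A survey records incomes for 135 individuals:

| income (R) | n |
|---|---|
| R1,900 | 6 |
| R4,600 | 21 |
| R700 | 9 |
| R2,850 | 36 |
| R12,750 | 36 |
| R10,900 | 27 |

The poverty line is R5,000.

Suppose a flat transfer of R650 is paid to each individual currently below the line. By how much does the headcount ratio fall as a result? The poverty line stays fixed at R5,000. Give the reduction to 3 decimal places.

0.156

Before: below the line — 9×R700, 6×R1,900, 36×R2,850, 21×R4,600; headcount ratio = 0.53333.
After the R650 transfer: below the line — 9×R1,350, 6×R2,550, 36×R3,500; headcount ratio = 0.37778.
Reduction = 0.53333 − 0.37778 = 0.156.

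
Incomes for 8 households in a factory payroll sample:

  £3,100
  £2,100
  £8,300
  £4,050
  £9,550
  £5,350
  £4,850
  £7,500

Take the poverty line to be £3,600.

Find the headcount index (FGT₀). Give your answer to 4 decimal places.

2 of the 8 households have income below £3,600.
H = 2/8 = 0.2500.

0.2500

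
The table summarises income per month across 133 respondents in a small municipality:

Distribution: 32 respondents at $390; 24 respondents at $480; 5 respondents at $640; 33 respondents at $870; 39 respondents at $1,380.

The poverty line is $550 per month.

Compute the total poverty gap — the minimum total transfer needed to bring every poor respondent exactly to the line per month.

Poor units: 32×$390, 24×$480 (q = 56 of N = 133).
Individual gaps: 32×(550−390) = 5120; 24×(550−480) = 1680.
Aggregate gap = $6,800.

$6,800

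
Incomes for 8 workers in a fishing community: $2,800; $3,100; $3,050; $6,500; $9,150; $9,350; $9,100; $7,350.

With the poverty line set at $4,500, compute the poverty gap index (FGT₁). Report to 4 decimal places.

0.1264

Poor units: $2,800, $3,050, $3,100 (q = 3 of N = 8).
Normalized shortfalls: (4500−2800)/4500 = 0.3778; (4500−3050)/4500 = 0.3222; (4500−3100)/4500 = 0.3111.
Σ = 1.011111. Dividing by the full population N = 8 gives P₁ = 0.1264.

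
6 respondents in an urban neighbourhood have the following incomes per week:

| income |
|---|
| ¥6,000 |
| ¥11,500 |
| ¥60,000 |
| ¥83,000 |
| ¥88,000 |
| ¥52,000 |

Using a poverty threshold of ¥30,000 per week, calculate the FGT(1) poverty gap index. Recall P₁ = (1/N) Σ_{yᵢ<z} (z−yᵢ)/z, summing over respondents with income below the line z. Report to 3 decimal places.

0.236

Below the line: ¥6,000, ¥11,500 (q = 2 of N = 6).
Relative gaps: (30000−6000)/30000 = 0.8000; (30000−11500)/30000 = 0.6167.
Sum of shortfalls = 1.416667; P₁ averages over all N: 1.416667 / 6 = 0.236.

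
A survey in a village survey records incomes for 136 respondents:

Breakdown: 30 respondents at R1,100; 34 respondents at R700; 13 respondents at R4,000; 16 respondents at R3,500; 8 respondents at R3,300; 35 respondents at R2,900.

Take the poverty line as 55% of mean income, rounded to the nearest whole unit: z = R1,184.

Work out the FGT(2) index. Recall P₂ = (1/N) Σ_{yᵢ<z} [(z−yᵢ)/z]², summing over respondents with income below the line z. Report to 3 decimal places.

Below z: 34×R700, 30×R1,100 (q = 64 of N = 136).
Shortfall ratios: (1184−700)/1184 = 0.4088 (×34); (1184−1100)/1184 = 0.0709 (×30).
Squared: 0.1671 (×34); 0.0050 (×30).
Sum = 5.832542; P₂ = 5.832542 / 136 = 0.043.

0.043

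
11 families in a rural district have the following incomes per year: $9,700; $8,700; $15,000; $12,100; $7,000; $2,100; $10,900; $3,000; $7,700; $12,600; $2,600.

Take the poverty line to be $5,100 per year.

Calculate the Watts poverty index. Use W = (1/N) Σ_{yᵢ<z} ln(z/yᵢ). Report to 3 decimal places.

Incomes under z: $2,100, $2,600, $3,000 (q = 3 of N = 11).
Log gaps: ln(5100/2100) = 0.8873; ln(5100/2600) = 0.6737; ln(5100/3000) = 0.5306.
W = 2.091661 / 11 = 0.190.

0.190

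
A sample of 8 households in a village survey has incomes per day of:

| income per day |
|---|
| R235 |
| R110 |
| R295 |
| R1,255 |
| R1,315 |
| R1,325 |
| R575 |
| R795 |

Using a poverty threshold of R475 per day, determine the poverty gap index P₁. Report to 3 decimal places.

Below the line: R110, R235, R295 (q = 3 of N = 8).
Shortfall ratios: (475−110)/475 = 0.7684; (475−235)/475 = 0.5053; (475−295)/475 = 0.3789.
Sum of shortfalls = 1.652632; P₁ averages over all N: 1.652632 / 8 = 0.207.

0.207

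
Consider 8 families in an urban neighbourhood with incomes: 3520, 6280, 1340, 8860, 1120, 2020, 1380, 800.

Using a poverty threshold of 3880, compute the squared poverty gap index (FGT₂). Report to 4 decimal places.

Poor units: 800, 1120, 1340, 1380, 2020, 3520 (q = 6 of N = 8).
Normalized shortfalls: (3880−800)/3880 = 0.7938; (3880−1120)/3880 = 0.7113; (3880−1340)/3880 = 0.6546; (3880−1380)/3880 = 0.6443; (3880−2020)/3880 = 0.4794; (3880−3520)/3880 = 0.0928.
Squared: 0.6301; 0.5060; 0.4286; 0.4152; 0.2298; 0.0086.
Sum = 2.218275; P₂ = 2.218275 / 8 = 0.2773.

0.2773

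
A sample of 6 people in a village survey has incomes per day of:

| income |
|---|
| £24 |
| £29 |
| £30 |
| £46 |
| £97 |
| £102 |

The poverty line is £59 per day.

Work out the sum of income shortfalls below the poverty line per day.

Incomes under z: £24, £29, £30, £46 (q = 4 of N = 6).
Individual gaps: 59−24 = 35; 59−29 = 30; 59−30 = 29; 59−46 = 13.
Aggregate gap = £107.

£107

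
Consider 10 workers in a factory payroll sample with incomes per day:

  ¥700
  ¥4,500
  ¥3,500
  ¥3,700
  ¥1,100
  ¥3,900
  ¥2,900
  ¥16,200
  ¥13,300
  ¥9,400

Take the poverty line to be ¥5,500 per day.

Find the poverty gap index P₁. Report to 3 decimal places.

Incomes under z: ¥700, ¥1,100, ¥2,900, ¥3,500, ¥3,700, ¥3,900, ¥4,500 (q = 7 of N = 10).
Normalized shortfalls: (5500−700)/5500 = 0.8727; (5500−1100)/5500 = 0.8000; (5500−2900)/5500 = 0.4727; (5500−3500)/5500 = 0.3636; (5500−3700)/5500 = 0.3273; (5500−3900)/5500 = 0.2909; (5500−4500)/5500 = 0.1818.
Σ = 3.309091. Dividing by the full population N = 10 gives P₁ = 0.331.

0.331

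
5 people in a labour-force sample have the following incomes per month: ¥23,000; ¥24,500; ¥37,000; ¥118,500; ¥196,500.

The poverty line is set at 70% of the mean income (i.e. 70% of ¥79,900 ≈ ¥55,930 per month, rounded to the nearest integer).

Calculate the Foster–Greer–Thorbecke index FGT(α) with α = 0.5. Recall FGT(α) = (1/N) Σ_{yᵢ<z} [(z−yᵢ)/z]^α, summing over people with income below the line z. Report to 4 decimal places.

Below the line: ¥23,000, ¥24,500, ¥37,000 (q = 3 of N = 5).
Normalized shortfalls: (55930−23000)/55930 = 0.5888; (55930−24500)/55930 = 0.5620; (55930−37000)/55930 = 0.3385.
Raised to α = 0.5: 0.76731; 0.74963; 0.58177.
Sum = 2.098722; FGT(0.5) = 2.098722 / 5 = 0.4197.

0.4197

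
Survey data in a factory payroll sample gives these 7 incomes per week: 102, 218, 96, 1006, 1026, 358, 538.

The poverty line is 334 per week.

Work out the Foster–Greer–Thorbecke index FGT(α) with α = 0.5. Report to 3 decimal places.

Below the line: 96, 102, 218 (q = 3 of N = 7).
Relative gaps: (334−96)/334 = 0.7126; (334−102)/334 = 0.6946; (334−218)/334 = 0.3473.
Raised to α = 0.5: 0.84414; 0.83343; 0.58933.
Sum = 2.266901; FGT(0.5) = 2.266901 / 7 = 0.324.

0.324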